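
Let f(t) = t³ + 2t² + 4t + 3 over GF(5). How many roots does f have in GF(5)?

3

Evaluate at each of the 5 elements of GF(5):
f(0) = 3; f(1) = 0 → root; f(2) = 2; f(3) = 0 → root; f(4) = 0 → root.
Roots: {1, 3, 4}.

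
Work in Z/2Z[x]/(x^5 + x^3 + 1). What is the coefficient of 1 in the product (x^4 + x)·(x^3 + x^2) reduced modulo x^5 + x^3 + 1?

1

Multiply in Z/2Z[x]: (x^4 + x)·(x^3 + x^2) = x^7 + x^6 + x^4 + x^3.
Reduce using x^5 ≡ x^3 + 1 (mod x^5 + x^3 + 1).
Reduced: x^2 + x + 1.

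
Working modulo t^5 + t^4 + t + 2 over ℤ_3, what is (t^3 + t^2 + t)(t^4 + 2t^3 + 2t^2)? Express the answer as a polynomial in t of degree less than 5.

Multiply in ℤ_3[t]: (t^3 + t^2 + t)·(t^4 + 2t^3 + 2t^2) = t^7 + 2t^5 + t^4 + 2t^3.
Reduce using t^5 ≡ 2t^4 + 2t + 1 (mod t^5 + t^4 + t + 2).
Reduced: t^4 + t^3 + 2t^2 + 2t.

t^4 + t^3 + 2t^2 + 2t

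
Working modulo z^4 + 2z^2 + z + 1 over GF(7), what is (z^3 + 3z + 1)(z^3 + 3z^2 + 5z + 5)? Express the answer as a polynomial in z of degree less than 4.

Multiply in GF(7)[z]: (z^3 + 3z + 1)·(z^3 + 3z^2 + 5z + 5) = z^6 + 3z^5 + z^4 + z^3 + 4z^2 + 6z + 5.
Reduce using z^4 ≡ 5z^2 + 6z + 6 (mod z^4 + 2z^2 + z + 1).
Reduced: z^3 + 2z^2 + 4z + 6.

z^3 + 2z^2 + 4z + 6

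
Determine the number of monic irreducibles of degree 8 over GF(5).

48750

x^(5^8) − x is the product of all monic irreducibles of degree dividing 8; Möbius inversion gives N = (1/8) Σ μ(8/d)·5^d.
Divisors of 8: 1, 2, 4, 8; μ(8/d) for each: 0, 0, -1, 1.
Σ = − 5^4 + 5^8 = 390000.
N = 390000/8 = 48750.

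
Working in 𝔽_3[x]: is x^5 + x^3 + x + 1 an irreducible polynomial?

Yes

Write f(x) = x^5 + x^3 + x + 1.
Check for roots in 𝔽_3: f(0) = 1; f(1) = 1; f(2) = 1.
No roots, so no linear factors.
Monic irreducibles of degree 2 over GF(3): x^2 + 1, x^2 + x - 1, x^2 - x - 1.
None of them divide f (all give nonzero remainder).
No irreducible factor of degree ≤ 2 exists, so f is irreducible over GF(3).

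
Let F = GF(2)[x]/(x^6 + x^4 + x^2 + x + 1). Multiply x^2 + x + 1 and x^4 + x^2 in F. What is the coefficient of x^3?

Multiply in GF(2)[x]: (x^2 + x + 1)·(x^4 + x^2) = x^6 + x^5 + x^3 + x^2.
Reduce using x^6 ≡ x^4 + x^2 + x + 1 (mod x^6 + x^4 + x^2 + x + 1).
Reduced: x^5 + x^4 + x^3 + x + 1.

1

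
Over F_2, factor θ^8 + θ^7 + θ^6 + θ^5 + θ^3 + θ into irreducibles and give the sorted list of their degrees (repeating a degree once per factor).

Write g(θ) = θ^8 + θ^7 + θ^6 + θ^5 + θ^3 + θ.
Roots in F_2: g(0) = 0 → root; g(1) = 0 → root.
Linear factors from roots: (θ), (θ + 1).
Complete factorization: g(θ) = (θ)·(θ + 1)^2·(θ^2 + θ + 1)·(θ^3 + θ + 1).
Factor degrees with multiplicity: 1 + 1 + 1 + 2 + 3 = 8.

1, 1, 1, 2, 3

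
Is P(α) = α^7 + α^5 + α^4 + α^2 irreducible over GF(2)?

Check for roots in GF(2): P(0) = 0 → root; P(1) = 0 → root.
P(0) = 0, so (α) divides P(α); P is reducible.

No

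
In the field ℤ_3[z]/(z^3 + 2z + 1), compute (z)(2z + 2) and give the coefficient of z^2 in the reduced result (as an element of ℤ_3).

2

Multiply in ℤ_3[z]: (z)·(2z + 2) = 2z^2 + 2z.
Reduced: 2z^2 + 2z.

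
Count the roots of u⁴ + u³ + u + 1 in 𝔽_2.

Write h(u) = u⁴ + u³ + u + 1.
Evaluate at each of the 2 elements of 𝔽_2:
h(0) = 1; h(1) = 0 → root.
Roots: {1}.

1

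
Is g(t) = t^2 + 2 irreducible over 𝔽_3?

No

Check for roots in 𝔽_3: g(0) = 2; g(1) = 0 → root; g(2) = 0 → root.
g(1) = 0, so (t − 1) divides g(t); g is reducible.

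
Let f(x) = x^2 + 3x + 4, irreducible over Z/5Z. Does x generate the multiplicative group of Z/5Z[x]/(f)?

No

|GF(5^2)^×| = 5^2 − 1 = 24. Prime factorization: 24 = 2^3·3.
f is primitive ⇔ x has order 24 in GF(5)[x]/(f), i.e. x^(24/q) ≠ 1 for each prime q | 24.
x^(12) mod f = 1
x^(8) mod f = 3x + 4.
Since x^(12) = 1, the order of x divides 12 < 24; not primitive.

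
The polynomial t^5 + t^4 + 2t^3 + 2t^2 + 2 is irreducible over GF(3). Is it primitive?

No

Write f(t) = t^5 + t^4 + 2t^3 + 2t^2 + 2.
|GF(3^5)^×| = 3^5 − 1 = 242. Prime factorization: 242 = 2·11^2.
f is primitive ⇔ t has order 242 in GF(3)[t]/(f), i.e. t^(242/q) ≠ 1 for each prime q | 242.
t^(121) mod f = 1
t^(22) mod f = t^4 + 2t^3 + t^2 + 1.
Since t^(121) = 1, the order of t divides 121 < 242; not primitive.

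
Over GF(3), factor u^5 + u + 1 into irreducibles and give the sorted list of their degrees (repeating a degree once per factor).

Write g(u) = u^5 + u + 1.
Roots in GF(3): g(0) = 1; g(1) = 0 → root; g(2) = 2.
Linear factors from roots: (u - 1).
Complete factorization: g(u) = (u - 1)^2·(u^3 - u^2 + 1).
Factor degrees with multiplicity: 1 + 1 + 3 = 5.

1, 1, 3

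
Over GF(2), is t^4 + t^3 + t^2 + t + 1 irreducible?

Yes

Write P(t) = t^4 + t^3 + t^2 + t + 1.
Check for roots in GF(2): P(0) = 1; P(1) = 1.
No roots, so no linear factors.
Monic irreducibles of degree 2 over GF(2): t^2 + t + 1.
None of them divide P (all give nonzero remainder).
No irreducible factor of degree ≤ 2 exists, so P is irreducible over GF(2).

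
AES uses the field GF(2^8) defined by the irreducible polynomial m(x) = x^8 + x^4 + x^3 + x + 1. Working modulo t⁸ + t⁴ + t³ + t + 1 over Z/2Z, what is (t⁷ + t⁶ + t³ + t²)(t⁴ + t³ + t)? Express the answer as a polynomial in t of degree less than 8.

t^7 + t^6 + t^3 + t^2 + 1

Multiply in Z/2Z[t]: (t⁷ + t⁶ + t³ + t²)·(t⁴ + t³ + t) = t¹¹ + t⁹ + t⁸ + t⁵ + t⁴ + t³.
Reduce using t⁸ ≡ t⁴ + t³ + t + 1 (mod t⁸ + t⁴ + t³ + t + 1).
Reduced: t⁷ + t⁶ + t³ + t² + 1.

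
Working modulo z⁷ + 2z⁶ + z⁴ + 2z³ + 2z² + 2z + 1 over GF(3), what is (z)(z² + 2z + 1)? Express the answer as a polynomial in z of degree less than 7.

z^3 + 2z^2 + z

Multiply in GF(3)[z]: (z)·(z² + 2z + 1) = z³ + 2z² + z.
Reduced: z³ + 2z² + z.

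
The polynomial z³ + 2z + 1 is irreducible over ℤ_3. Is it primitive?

Write f(z) = z³ + 2z + 1.
|GF(3^3)^×| = 3^3 − 1 = 26. Prime factorization: 26 = 2·13.
f is primitive ⇔ z has order 26 in GF(3)[z]/(f), i.e. z^(26/q) ≠ 1 for each prime q | 26.
z^(13) mod f = 2.
z^(2) mod f = z².
None equal 1, so z has full order 26; f is primitive.

Yes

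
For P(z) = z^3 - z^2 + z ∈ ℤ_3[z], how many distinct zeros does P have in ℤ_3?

Evaluate at each of the 3 elements of ℤ_3:
P(0) = 0 → root; P(1) = 1; P(2) = 0 → root.
Roots: {0, 2}.

2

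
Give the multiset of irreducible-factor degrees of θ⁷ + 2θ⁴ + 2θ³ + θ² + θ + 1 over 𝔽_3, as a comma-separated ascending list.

1, 3, 3

Write h(θ) = θ⁷ + 2θ⁴ + 2θ³ + θ² + θ + 1.
Roots in 𝔽_3: h(0) = 1; h(1) = 2; h(2) = 0 → root.
Linear factors from roots: (θ + 1).
Complete factorization: h(θ) = (θ + 1)·(θ³ + θ² + 2)^2.
Factor degrees with multiplicity: 1 + 3 + 3 = 7.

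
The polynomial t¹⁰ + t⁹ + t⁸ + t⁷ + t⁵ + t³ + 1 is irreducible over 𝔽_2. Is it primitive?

Write f(t) = t¹⁰ + t⁹ + t⁸ + t⁷ + t⁵ + t³ + 1.
|GF(2^10)^×| = 2^10 − 1 = 1023. Prime factorization: 1023 = 3·11·31.
f is primitive ⇔ t has order 1023 in GF(2)[t]/(f), i.e. t^(1023/q) ≠ 1 for each prime q | 1023.
t^(341) mod f = 1
t^(93) mod f = t⁹ + t⁷ + t⁶ + t⁴ + t².
t^(33) mod f = t⁷ + t⁵ + t² + t.
Since t^(341) = 1, the order of t divides 341 < 1023; not primitive.

No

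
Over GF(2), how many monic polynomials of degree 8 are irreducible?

30

Gauss's count: N_{2}(8) = (1/8) Σ_{d|8} μ(8/d)·2^d.
Divisors of 8: 1, 2, 4, 8; μ(8/d) for each: 0, 0, -1, 1.
Σ = − 2^4 + 2^8 = 240.
N = 240/8 = 30.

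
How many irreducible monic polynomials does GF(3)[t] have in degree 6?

116

The number of monic irreducibles of degree 6 over GF(3) is (1/6)·Σ_{d∣6} μ(6/d) 3^d.
Divisors of 6: 1, 2, 3, 6; μ(6/d) for each: 1, -1, -1, 1.
Σ = 3^1 − 3^2 − 3^3 + 3^6 = 696.
N = 696/6 = 116.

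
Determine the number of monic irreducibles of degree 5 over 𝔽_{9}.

Gauss's count: N_{9}(5) = (1/5) Σ_{d|5} μ(5/d)·9^d.
Divisors of 5: 1, 5; μ(5/d) for each: -1, 1.
Σ = − 9^1 + 9^5 = 59040.
N = 59040/5 = 11808.

11808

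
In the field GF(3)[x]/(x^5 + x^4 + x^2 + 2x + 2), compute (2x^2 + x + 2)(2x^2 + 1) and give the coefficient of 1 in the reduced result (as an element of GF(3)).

Multiply in GF(3)[x]: (2x^2 + x + 2)·(2x^2 + 1) = x^4 + 2x^3 + x + 2.
Reduced: x^4 + 2x^3 + x + 2.

2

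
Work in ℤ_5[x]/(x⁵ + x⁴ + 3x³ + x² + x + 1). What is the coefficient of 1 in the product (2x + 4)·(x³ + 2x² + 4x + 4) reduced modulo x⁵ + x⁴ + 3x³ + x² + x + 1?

1

Multiply in ℤ_5[x]: (2x + 4)·(x³ + 2x² + 4x + 4) = 2x⁴ + 3x³ + x² + 4x + 1.
Reduced: 2x⁴ + 3x³ + x² + 4x + 1.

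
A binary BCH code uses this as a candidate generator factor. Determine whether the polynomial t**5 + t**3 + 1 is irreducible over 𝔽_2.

Yes

Write f(t) = t**5 + t**3 + 1.
Check for roots in 𝔽_2: f(0) = 1; f(1) = 1.
No roots, so no linear factors.
Monic irreducibles of degree 2 over GF(2): t**2 + t + 1.
None of them divide f (all give nonzero remainder).
No irreducible factor of degree ≤ 2 exists, so f is irreducible over GF(2).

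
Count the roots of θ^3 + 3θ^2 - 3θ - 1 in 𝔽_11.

Write h(θ) = θ^3 + 3θ^2 - 3θ - 1.
Evaluate at each of the 11 elements of 𝔽_11:
h(0) = 10; h(1) = 0 → root; h(2) = 2; h(3) = 0 → root; h(4) = 0 → root; h(5) = 8; h(6) = 8; h(7) = 6; h(8) = 8; h(9) = 9; h(10) = 4.
Roots: {1, 3, 4}.

3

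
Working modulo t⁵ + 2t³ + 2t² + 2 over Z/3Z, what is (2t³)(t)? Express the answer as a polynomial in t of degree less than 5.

Multiply in Z/3Z[t]: (2t³)·(t) = 2t⁴.
Reduced: 2t⁴.

2t^4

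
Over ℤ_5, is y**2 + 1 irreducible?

Write P(y) = y**2 + 1.
Check for roots in ℤ_5: P(0) = 1; P(1) = 2; P(2) = 0 → root; P(3) = 0 → root; P(4) = 2.
P(2) = 0, so (y − 2) divides P(y); P is reducible.

No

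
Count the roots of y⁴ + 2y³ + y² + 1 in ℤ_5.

Write h(y) = y⁴ + 2y³ + y² + 1.
Evaluate at each of the 5 elements of ℤ_5:
h(0) = 1; h(1) = 0 → root; h(2) = 2; h(3) = 0 → root; h(4) = 1.
Roots: {1, 3}.

2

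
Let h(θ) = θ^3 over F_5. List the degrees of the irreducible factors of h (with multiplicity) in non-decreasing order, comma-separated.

Roots in F_5: h(0) = 0 → root; h(1) = 1; h(2) = 3; h(3) = 2; h(4) = 4.
Linear factors from roots: (θ).
Complete factorization: h(θ) = (θ)^3.
Factor degrees with multiplicity: 1 + 1 + 1 = 3.

1, 1, 1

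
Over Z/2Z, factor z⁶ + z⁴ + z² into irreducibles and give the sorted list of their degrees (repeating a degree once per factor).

1, 1, 2, 2

Write g(z) = z⁶ + z⁴ + z².
Roots in Z/2Z: g(0) = 0 → root; g(1) = 1.
Linear factors from roots: (z).
Complete factorization: g(z) = (z)^2·(z² + z + 1)^2.
Factor degrees with multiplicity: 1 + 1 + 2 + 2 = 6.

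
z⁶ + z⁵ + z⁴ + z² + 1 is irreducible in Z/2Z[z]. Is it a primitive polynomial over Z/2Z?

Write f(z) = z⁶ + z⁵ + z⁴ + z² + 1.
|GF(2^6)^×| = 2^6 − 1 = 63. Prime factorization: 63 = 3^2·7.
f is primitive ⇔ z has order 63 in GF(2)[z]/(f), i.e. z^(63/q) ≠ 1 for each prime q | 63.
z^(21) mod f = 1
z^(9) mod f = z³ + 1.
Since z^(21) = 1, the order of z divides 21 < 63; not primitive.

No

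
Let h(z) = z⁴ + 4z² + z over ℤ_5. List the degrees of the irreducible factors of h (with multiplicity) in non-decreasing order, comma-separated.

Roots in ℤ_5: h(0) = 0 → root; h(1) = 1; h(2) = 4; h(3) = 0 → root; h(4) = 4.
Linear factors from roots: (z), (z + 2).
Complete factorization: h(z) = (z)·(z + 2)·(z² + 3z + 3).
Factor degrees with multiplicity: 1 + 1 + 2 = 4.

1, 1, 2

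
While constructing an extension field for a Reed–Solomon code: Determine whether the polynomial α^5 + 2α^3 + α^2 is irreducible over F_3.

Write f(α) = α^5 + 2α^3 + α^2.
Check for roots in F_3: f(0) = 0 → root; f(1) = 1; f(2) = 1.
f(0) = 0, so (α) divides f(α); f is reducible.

No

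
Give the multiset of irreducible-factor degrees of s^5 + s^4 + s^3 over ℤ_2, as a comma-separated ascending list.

1, 1, 1, 2

Write h(s) = s^5 + s^4 + s^3.
Roots in ℤ_2: h(0) = 0 → root; h(1) = 1.
Linear factors from roots: (s).
Complete factorization: h(s) = (s)^3·(s^2 + s + 1).
Factor degrees with multiplicity: 1 + 1 + 1 + 2 = 5.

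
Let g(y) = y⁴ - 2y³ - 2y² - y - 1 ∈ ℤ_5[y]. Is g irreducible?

Check for roots in ℤ_5: g(0) = 4; g(1) = 0 → root; g(2) = 4; g(3) = 0 → root; g(4) = 1.
g(1) = 0, so (y − 1) divides g(y); g is reducible.

No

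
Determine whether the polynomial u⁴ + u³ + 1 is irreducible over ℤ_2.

Write h(u) = u⁴ + u³ + 1.
Check for roots in ℤ_2: h(0) = 1; h(1) = 1.
No roots, so no linear factors.
Monic irreducibles of degree 2 over GF(2): u² + u + 1.
None of them divide h (all give nonzero remainder).
No irreducible factor of degree ≤ 2 exists, so h is irreducible over GF(2).

Yes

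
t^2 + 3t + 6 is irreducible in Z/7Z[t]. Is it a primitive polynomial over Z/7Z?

Write f(t) = t^2 + 3t + 6.
|GF(7^2)^×| = 7^2 − 1 = 48. Prime factorization: 48 = 2^4·3.
f is primitive ⇔ t has order 48 in GF(7)[t]/(f), i.e. t^(48/q) ≠ 1 for each prime q | 48.
t^(24) mod f = 6.
t^(16) mod f = 1
Since t^(16) = 1, the order of t divides 16 < 48; not primitive.

No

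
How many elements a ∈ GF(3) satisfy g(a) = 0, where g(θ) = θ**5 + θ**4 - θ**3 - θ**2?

Evaluate at each of the 3 elements of GF(3):
g(0) = 0 → root; g(1) = 0 → root; g(2) = 0 → root.
Roots: {0, 1, 2}.

3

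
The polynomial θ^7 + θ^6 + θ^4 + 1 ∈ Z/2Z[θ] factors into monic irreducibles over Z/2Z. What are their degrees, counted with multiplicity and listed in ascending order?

Write f(θ) = θ^7 + θ^6 + θ^4 + 1.
Roots in Z/2Z: f(0) = 1; f(1) = 0 → root.
Linear factors from roots: (θ + 1).
Complete factorization: f(θ) = (θ + 1)·(θ^2 + θ + 1)·(θ^4 + θ^3 + 1).
Factor degrees with multiplicity: 1 + 2 + 4 = 7.

1, 2, 4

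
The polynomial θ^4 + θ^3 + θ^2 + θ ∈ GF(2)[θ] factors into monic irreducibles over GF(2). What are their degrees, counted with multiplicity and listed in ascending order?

1, 1, 1, 1

Write h(θ) = θ^4 + θ^3 + θ^2 + θ.
Roots in GF(2): h(0) = 0 → root; h(1) = 0 → root.
Linear factors from roots: (θ), (θ + 1).
Complete factorization: h(θ) = (θ)·(θ + 1)^3.
Factor degrees with multiplicity: 1 + 1 + 1 + 1 = 4.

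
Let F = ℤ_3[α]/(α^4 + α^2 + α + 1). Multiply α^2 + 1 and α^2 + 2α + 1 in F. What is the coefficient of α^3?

2

Multiply in ℤ_3[α]: (α^2 + 1)·(α^2 + 2α + 1) = α^4 + 2α^3 + 2α^2 + 2α + 1.
Reduce using α^4 ≡ 2α^2 + 2α + 2 (mod α^4 + α^2 + α + 1).
Reduced: 2α^3 + α^2 + α.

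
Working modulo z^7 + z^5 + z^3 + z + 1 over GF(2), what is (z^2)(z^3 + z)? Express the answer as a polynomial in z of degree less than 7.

z^5 + z^3

Multiply in GF(2)[z]: (z^2)·(z^3 + z) = z^5 + z^3.
Reduced: z^5 + z^3.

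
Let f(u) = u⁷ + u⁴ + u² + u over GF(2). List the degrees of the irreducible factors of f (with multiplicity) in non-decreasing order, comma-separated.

Roots in GF(2): f(0) = 0 → root; f(1) = 0 → root.
Linear factors from roots: (u), (u + 1).
Complete factorization: f(u) = (u)·(u + 1)^3·(u³ + u² + 1).
Factor degrees with multiplicity: 1 + 1 + 1 + 1 + 3 = 7.

1, 1, 1, 1, 3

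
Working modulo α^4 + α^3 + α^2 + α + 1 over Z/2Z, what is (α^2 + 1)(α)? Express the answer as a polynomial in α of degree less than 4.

α^3 + α

Multiply in Z/2Z[α]: (α^2 + 1)·(α) = α^3 + α.
Reduced: α^3 + α.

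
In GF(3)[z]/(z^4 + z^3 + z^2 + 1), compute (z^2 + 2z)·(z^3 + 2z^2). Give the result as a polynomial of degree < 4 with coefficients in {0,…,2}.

Multiply in GF(3)[z]: (z^2 + 2z)·(z^3 + 2z^2) = z^5 + z^4 + z^3.
Reduce using z^4 ≡ 2z^3 + 2z^2 + 2 (mod z^4 + z^3 + z^2 + 1).
Reduced: 2z.

2z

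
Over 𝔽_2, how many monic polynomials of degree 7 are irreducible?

18

By the necklace-counting formula, N_2(7) = (1/7) Σ_{d|7} μ(7/d)·2^d.
Divisors of 7: 1, 7; μ(7/d) for each: -1, 1.
Σ = − 2^1 + 2^7 = 126.
N = 126/7 = 18.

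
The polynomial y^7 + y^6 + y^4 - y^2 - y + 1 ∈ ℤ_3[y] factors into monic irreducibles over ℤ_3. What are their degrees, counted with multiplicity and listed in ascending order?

7

Write h(y) = y^7 + y^6 + y^4 - y^2 - y + 1.
Roots in ℤ_3: h(0) = 1; h(1) = 2; h(2) = 2.
Complete factorization: h(y) = (y^7 + y^6 + y^4 - y^2 - y + 1).
Factor degrees with multiplicity: 7 = 7.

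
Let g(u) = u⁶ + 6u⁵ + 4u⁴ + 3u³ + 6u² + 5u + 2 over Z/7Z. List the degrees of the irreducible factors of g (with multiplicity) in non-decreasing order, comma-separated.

Complete factorization: g(u) = (u⁶ + 6u⁵ + 4u⁴ + 3u³ + 6u² + 5u + 2).
Factor degrees with multiplicity: 6 = 6.

6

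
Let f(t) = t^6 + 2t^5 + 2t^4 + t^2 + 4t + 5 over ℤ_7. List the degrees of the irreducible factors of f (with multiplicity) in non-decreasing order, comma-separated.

Complete factorization: f(t) = (t^3 + 4t + 1)·(t^3 + 2t^2 + 5t + 5).
Factor degrees with multiplicity: 3 + 3 = 6.

3, 3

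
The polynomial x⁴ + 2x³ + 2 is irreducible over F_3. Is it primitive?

Write f(x) = x⁴ + 2x³ + 2.
|GF(3^4)^×| = 3^4 − 1 = 80. Prime factorization: 80 = 2^4·5.
f is primitive ⇔ x has order 80 in GF(3)[x]/(f), i.e. x^(80/q) ≠ 1 for each prime q | 80.
x^(40) mod f = 2.
x^(16) mod f = 2x² + x + 2.
None equal 1, so x has full order 80; f is primitive.

Yes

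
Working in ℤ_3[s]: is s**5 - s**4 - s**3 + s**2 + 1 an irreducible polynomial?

Yes

Write h(s) = s**5 - s**4 - s**3 + s**2 + 1.
Check for roots in ℤ_3: h(0) = 1; h(1) = 1; h(2) = 1.
No roots, so no linear factors.
Monic irreducibles of degree 2 over GF(3): s**2 + 1, s**2 + s - 1, s**2 - s - 1.
None of them divide h (all give nonzero remainder).
No irreducible factor of degree ≤ 2 exists, so h is irreducible over GF(3).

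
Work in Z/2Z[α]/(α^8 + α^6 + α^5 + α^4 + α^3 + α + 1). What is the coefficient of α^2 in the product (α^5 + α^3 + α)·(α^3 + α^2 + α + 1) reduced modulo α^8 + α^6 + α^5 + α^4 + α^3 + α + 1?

Multiply in Z/2Z[α]: (α^5 + α^3 + α)·(α^3 + α^2 + α + 1) = α^8 + α^7 + α^2 + α.
Reduce using α^8 ≡ α^6 + α^5 + α^4 + α^3 + α + 1 (mod α^8 + α^6 + α^5 + α^4 + α^3 + α + 1).
Reduced: α^7 + α^6 + α^5 + α^4 + α^3 + α^2 + 1.

1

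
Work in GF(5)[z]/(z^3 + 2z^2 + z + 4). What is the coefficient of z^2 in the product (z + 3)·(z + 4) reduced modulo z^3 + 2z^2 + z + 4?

Multiply in GF(5)[z]: (z + 3)·(z + 4) = z^2 + 2z + 2.
Reduced: z^2 + 2z + 2.

1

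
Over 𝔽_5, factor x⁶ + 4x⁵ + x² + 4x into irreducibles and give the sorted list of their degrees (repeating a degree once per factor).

Write h(x) = x⁶ + 4x⁵ + x² + 4x.
Roots in 𝔽_5: h(0) = 0 → root; h(1) = 0 → root; h(2) = 4; h(3) = 2; h(4) = 4.
Linear factors from roots: (x), (x + 4).
Complete factorization: h(x) = (x)·(x + 4)·(x² + 2)·(x² + 3).
Factor degrees with multiplicity: 1 + 1 + 2 + 2 = 6.

1, 1, 2, 2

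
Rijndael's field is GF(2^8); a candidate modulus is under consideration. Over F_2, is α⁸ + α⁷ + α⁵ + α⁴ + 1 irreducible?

Write m(α) = α⁸ + α⁷ + α⁵ + α⁴ + 1.
Check for roots in F_2: m(0) = 1; m(1) = 1.
No roots, so no linear factors.
Monic irreducibles of degree 2 over GF(2): α² + α + 1.
None of them divide m (all give nonzero remainder).
Monic irreducibles of degree 3 over GF(2): α³ + α + 1, α³ + α² + 1.
None of them divide m (all give nonzero remainder).
Monic irreducibles of degree 4 over GF(2): α⁴ + α + 1, α⁴ + α³ + 1, α⁴ + α³ + α² + α + 1.
None of them divide m (all give nonzero remainder).
No irreducible factor of degree ≤ 4 exists, so m is irreducible over GF(2).

Yes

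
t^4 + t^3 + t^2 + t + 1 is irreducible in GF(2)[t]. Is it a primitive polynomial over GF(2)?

No

Write f(t) = t^4 + t^3 + t^2 + t + 1.
|GF(2^4)^×| = 2^4 − 1 = 15. Prime factorization: 15 = 3·5.
f is primitive ⇔ t has order 15 in GF(2)[t]/(f), i.e. t^(15/q) ≠ 1 for each prime q | 15.
t^(5) mod f = 1
t^(3) mod f = t^3.
Since t^(5) = 1, the order of t divides 5 < 15; not primitive.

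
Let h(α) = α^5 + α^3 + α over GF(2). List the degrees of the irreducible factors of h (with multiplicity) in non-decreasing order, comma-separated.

1, 2, 2

Roots in GF(2): h(0) = 0 → root; h(1) = 1.
Linear factors from roots: (α).
Complete factorization: h(α) = (α)·(α^2 + α + 1)^2.
Factor degrees with multiplicity: 1 + 2 + 2 = 5.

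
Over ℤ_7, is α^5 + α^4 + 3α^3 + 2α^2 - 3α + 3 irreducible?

No

Write P(α) = α^5 + α^4 + 3α^3 + 2α^2 - 3α + 3.
Check for roots in ℤ_7: P(0) = 3; P(1) = 0 → root; P(2) = 0 → root; P(3) = 4; P(4) = 4; P(5) = 5; P(6) = 5.
P(1) = 0, so (α − 1) divides P(α); P is reducible.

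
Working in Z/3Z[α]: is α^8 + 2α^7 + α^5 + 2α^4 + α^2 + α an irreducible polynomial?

No

Write P(α) = α^8 + 2α^7 + α^5 + 2α^4 + α^2 + α.
Check for roots in Z/3Z: P(0) = 0 → root; P(1) = 2; P(2) = 0 → root.
P(0) = 0, so (α) divides P(α); P is reducible.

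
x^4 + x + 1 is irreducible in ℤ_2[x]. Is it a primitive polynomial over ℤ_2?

Write f(x) = x^4 + x + 1.
|GF(2^4)^×| = 2^4 − 1 = 15. Prime factorization: 15 = 3·5.
f is primitive ⇔ x has order 15 in GF(2)[x]/(f), i.e. x^(15/q) ≠ 1 for each prime q | 15.
x^(5) mod f = x^2 + x.
x^(3) mod f = x^3.
None equal 1, so x has full order 15; f is primitive.

Yes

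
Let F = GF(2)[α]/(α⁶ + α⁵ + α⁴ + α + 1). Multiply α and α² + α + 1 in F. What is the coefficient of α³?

Multiply in GF(2)[α]: (α)·(α² + α + 1) = α³ + α² + α.
Reduced: α³ + α² + α.

1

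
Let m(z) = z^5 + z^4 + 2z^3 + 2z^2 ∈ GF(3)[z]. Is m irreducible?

No

Check for roots in GF(3): m(0) = 0 → root; m(1) = 0 → root; m(2) = 0 → root.
m(0) = 0, so (z) divides m(z); m is reducible.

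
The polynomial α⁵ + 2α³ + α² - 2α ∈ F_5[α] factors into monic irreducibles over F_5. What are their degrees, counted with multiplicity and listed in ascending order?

Write f(α) = α⁵ + 2α³ + α² - 2α.
Roots in F_5: f(0) = 0 → root; f(1) = 2; f(2) = 3; f(3) = 0 → root; f(4) = 0 → root.
Linear factors from roots: (α), (α + 2), (α + 1).
Complete factorization: f(α) = (α)·(α + 1)·(α + 2)·(α² + 2α - 1).
Factor degrees with multiplicity: 1 + 1 + 1 + 2 = 5.

1, 1, 1, 2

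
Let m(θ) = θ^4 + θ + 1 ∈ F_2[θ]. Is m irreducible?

Yes

Check for roots in F_2: m(0) = 1; m(1) = 1.
No roots, so no linear factors.
Monic irreducibles of degree 2 over GF(2): θ^2 + θ + 1.
None of them divide m (all give nonzero remainder).
No irreducible factor of degree ≤ 2 exists, so m is irreducible over GF(2).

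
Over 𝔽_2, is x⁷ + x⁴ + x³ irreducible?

Write h(x) = x⁷ + x⁴ + x³.
Check for roots in 𝔽_2: h(0) = 0 → root; h(1) = 1.
h(0) = 0, so (x) divides h(x); h is reducible.

No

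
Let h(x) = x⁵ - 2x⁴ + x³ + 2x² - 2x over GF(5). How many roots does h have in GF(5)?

4

Evaluate at each of the 5 elements of GF(5):
h(0) = 0 → root; h(1) = 0 → root; h(2) = 2; h(3) = 0 → root; h(4) = 0 → root.
Roots: {0, 1, 3, 4}.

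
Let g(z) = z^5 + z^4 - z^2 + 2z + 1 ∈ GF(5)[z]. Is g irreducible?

Check for roots in GF(5): g(0) = 1; g(1) = 4; g(2) = 4; g(3) = 2; g(4) = 3.
No roots, so no linear factors.
Degree-2 irreducible divisors: test the 10 monic irreducibles of degree 2 over GF(5).
None of them divide g (all give nonzero remainder).
No irreducible factor of degree ≤ 2 exists, so g is irreducible over GF(5).

Yes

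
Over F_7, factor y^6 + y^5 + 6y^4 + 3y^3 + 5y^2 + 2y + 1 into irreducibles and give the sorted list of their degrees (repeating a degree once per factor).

Write f(y) = y^6 + y^5 + 6y^4 + 3y^3 + 5y^2 + 2y + 1.
Linear factors from roots: (y + 3), (y + 1).
Complete factorization: f(y) = (y + 1)·(y + 3)·(y^2 + 2)·(y^2 + 4y + 6).
Factor degrees with multiplicity: 1 + 1 + 2 + 2 = 6.

1, 1, 2, 2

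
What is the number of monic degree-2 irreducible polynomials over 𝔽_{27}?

Gauss's count: N_{27}(2) = (1/2) Σ_{d|2} μ(2/d)·27^d.
Divisors of 2: 1, 2; μ(2/d) for each: -1, 1.
Σ = − 27^1 + 27^2 = 702.
N = 702/2 = 351.

351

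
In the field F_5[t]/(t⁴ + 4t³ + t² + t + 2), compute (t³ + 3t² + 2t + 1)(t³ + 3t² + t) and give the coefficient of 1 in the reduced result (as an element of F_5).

Multiply in F_5[t]: (t³ + 3t² + 2t + 1)·(t³ + 3t² + t) = t⁶ + t⁵ + 2t⁴ + t.
Reduce using t⁴ ≡ t³ + 4t² + 4t + 3 (mod t⁴ + 4t³ + t² + t + 2).
Reduced: 3t² + 4t + 4.

4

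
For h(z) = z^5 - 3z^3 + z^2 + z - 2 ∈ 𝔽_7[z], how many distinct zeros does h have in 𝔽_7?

Evaluate at each of the 7 elements of 𝔽_7:
h(0) = 5; h(1) = 5; h(2) = 5; h(3) = 4; h(4) = 3; h(5) = 6; h(6) = 0 → root.
Roots: {6}.

1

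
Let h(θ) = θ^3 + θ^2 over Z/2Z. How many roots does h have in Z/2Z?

2

Evaluate at each of the 2 elements of Z/2Z:
h(0) = 0 → root; h(1) = 0 → root.
Roots: {0, 1}.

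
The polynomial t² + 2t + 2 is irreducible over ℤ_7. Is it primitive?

Write f(t) = t² + 2t + 2.
|GF(7^2)^×| = 7^2 − 1 = 48. Prime factorization: 48 = 2^4·3.
f is primitive ⇔ t has order 48 in GF(7)[t]/(f), i.e. t^(48/q) ≠ 1 for each prime q | 48.
t^(24) mod f = 1
t^(16) mod f = 4.
Since t^(24) = 1, the order of t divides 24 < 48; not primitive.

No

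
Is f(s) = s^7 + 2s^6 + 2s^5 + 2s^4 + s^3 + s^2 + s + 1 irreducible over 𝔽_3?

Yes

Check for roots in 𝔽_3: f(0) = 1; f(1) = 2; f(2) = 1.
No roots, so no linear factors.
Monic irreducibles of degree 2 over GF(3): s^2 + 1, s^2 + s + 2, s^2 + 2s + 2.
None of them divide f (all give nonzero remainder).
Degree-3 irreducible divisors: test the 8 monic irreducibles of degree 3 over GF(3).
None of them divide f (all give nonzero remainder).
No irreducible factor of degree ≤ 3 exists, so f is irreducible over GF(3).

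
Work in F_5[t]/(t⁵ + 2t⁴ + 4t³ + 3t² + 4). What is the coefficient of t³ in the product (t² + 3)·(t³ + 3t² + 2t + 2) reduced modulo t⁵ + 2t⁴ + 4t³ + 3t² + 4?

Multiply in F_5[t]: (t² + 3)·(t³ + 3t² + 2t + 2) = t⁵ + 3t⁴ + t² + t + 1.
Reduce using t⁵ ≡ 3t⁴ + t³ + 2t² + 1 (mod t⁵ + 2t⁴ + 4t³ + 3t² + 4).
Reduced: t⁴ + t³ + 3t² + t + 2.

1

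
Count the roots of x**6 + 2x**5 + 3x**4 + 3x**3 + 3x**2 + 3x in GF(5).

3

Write g(x) = x**6 + 2x**5 + 3x**4 + 3x**3 + 3x**2 + 3x.
Evaluate at each of the 5 elements of GF(5):
g(0) = 0 → root; g(1) = 0 → root; g(2) = 3; g(3) = 0 → root; g(4) = 4.
Roots: {0, 1, 3}.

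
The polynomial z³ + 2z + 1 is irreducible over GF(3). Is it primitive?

Write f(z) = z³ + 2z + 1.
|GF(3^3)^×| = 3^3 − 1 = 26. Prime factorization: 26 = 2·13.
f is primitive ⇔ z has order 26 in GF(3)[z]/(f), i.e. z^(26/q) ≠ 1 for each prime q | 26.
z^(13) mod f = 2.
z^(2) mod f = z².
None equal 1, so z has full order 26; f is primitive.

Yes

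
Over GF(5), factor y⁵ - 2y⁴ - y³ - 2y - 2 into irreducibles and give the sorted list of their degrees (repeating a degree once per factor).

2, 3

Write h(y) = y⁵ - 2y⁴ - y³ - 2y - 2.
Roots in GF(5): h(0) = 3; h(1) = 4; h(2) = 1; h(3) = 1; h(4) = 3.
Complete factorization: h(y) = (y² - 2)·(y³ - 2y² + y + 1).
Factor degrees with multiplicity: 2 + 3 = 5.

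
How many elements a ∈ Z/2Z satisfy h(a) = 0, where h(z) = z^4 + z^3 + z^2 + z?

2

Evaluate at each of the 2 elements of Z/2Z:
h(0) = 0 → root; h(1) = 0 → root.
Roots: {0, 1}.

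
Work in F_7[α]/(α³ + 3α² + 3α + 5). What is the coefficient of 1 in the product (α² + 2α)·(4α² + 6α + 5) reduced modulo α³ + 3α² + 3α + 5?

4

Multiply in F_7[α]: (α² + 2α)·(4α² + 6α + 5) = 4α⁴ + 3α² + 3α.
Reduce using α³ ≡ 4α² + 4α + 2 (mod α³ + 3α² + 3α + 5).
Reduced: 6α² + 5α + 4.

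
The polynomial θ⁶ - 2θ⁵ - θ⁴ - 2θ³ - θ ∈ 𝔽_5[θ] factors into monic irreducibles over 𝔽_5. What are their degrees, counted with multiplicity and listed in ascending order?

Write f(θ) = θ⁶ - 2θ⁵ - θ⁴ - 2θ³ - θ.
Roots in 𝔽_5: f(0) = 0 → root; f(1) = 0 → root; f(2) = 1; f(3) = 0 → root; f(4) = 0 → root.
Linear factors from roots: (θ), (θ - 1), (θ + 2), (θ + 1).
Complete factorization: f(θ) = (θ)·(θ + 1)·(θ + 2)^2·(θ - 1)^2.
Factor degrees with multiplicity: 1 + 1 + 1 + 1 + 1 + 1 = 6.

1, 1, 1, 1, 1, 1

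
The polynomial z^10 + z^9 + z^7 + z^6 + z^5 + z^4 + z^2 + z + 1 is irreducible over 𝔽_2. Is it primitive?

Write f(z) = z^10 + z^9 + z^7 + z^6 + z^5 + z^4 + z^2 + z + 1.
|GF(2^10)^×| = 2^10 − 1 = 1023. Prime factorization: 1023 = 3·11·31.
f is primitive ⇔ z has order 1023 in GF(2)[z]/(f), i.e. z^(1023/q) ≠ 1 for each prime q | 1023.
z^(341) mod f = 1
z^(93) mod f = z^9 + z^6 + z^4 + z^3 + z^2 + z + 1.
z^(33) mod f = z^9 + z^4 + z.
Since z^(341) = 1, the order of z divides 341 < 1023; not primitive.

No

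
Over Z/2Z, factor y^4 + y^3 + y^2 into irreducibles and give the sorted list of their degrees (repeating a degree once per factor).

Write g(y) = y^4 + y^3 + y^2.
Roots in Z/2Z: g(0) = 0 → root; g(1) = 1.
Linear factors from roots: (y).
Complete factorization: g(y) = (y)^2·(y^2 + y + 1).
Factor degrees with multiplicity: 1 + 1 + 2 = 4.

1, 1, 2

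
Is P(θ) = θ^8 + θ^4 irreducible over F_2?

No

Check for roots in F_2: P(0) = 0 → root; P(1) = 0 → root.
P(0) = 0, so (θ) divides P(θ); P is reducible.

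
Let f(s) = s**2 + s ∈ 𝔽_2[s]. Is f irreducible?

No

Check for roots in 𝔽_2: f(0) = 0 → root; f(1) = 0 → root.
f(0) = 0, so (s) divides f(s); f is reducible.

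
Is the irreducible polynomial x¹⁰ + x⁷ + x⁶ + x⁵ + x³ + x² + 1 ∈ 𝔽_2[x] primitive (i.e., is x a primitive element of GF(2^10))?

Write f(x) = x¹⁰ + x⁷ + x⁶ + x⁵ + x³ + x² + 1.
|GF(2^10)^×| = 2^10 − 1 = 1023. Prime factorization: 1023 = 3·11·31.
f is primitive ⇔ x has order 1023 in GF(2)[x]/(f), i.e. x^(1023/q) ≠ 1 for each prime q | 1023.
x^(341) mod f = 1
x^(93) mod f = x⁹ + x⁷ + x⁶ + x⁵ + x³ + x.
x^(33) mod f = x⁶ + x⁵ + x⁴ + x.
Since x^(341) = 1, the order of x divides 341 < 1023; not primitive.

No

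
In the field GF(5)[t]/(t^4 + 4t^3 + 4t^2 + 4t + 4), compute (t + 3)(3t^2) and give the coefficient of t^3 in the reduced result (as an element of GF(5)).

3

Multiply in GF(5)[t]: (t + 3)·(3t^2) = 3t^3 + 4t^2.
Reduced: 3t^3 + 4t^2.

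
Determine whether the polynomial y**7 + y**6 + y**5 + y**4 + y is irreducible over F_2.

Write f(y) = y**7 + y**6 + y**5 + y**4 + y.
Check for roots in F_2: f(0) = 0 → root; f(1) = 1.
f(0) = 0, so (y) divides f(y); f is reducible.

No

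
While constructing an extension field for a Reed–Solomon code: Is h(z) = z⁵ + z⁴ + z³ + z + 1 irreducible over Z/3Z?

Yes

Check for roots in Z/3Z: h(0) = 1; h(1) = 2; h(2) = 2.
No roots, so no linear factors.
Monic irreducibles of degree 2 over GF(3): z² + 1, z² + z + 2, z² + 2z + 2.
None of them divide h (all give nonzero remainder).
No irreducible factor of degree ≤ 2 exists, so h is irreducible over GF(3).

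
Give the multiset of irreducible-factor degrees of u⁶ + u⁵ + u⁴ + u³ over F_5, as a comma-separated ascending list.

Write g(u) = u⁶ + u⁵ + u⁴ + u³.
Roots in F_5: g(0) = 0 → root; g(1) = 4; g(2) = 0 → root; g(3) = 0 → root; g(4) = 0 → root.
Linear factors from roots: (u), (u - 2), (u + 2), (u + 1).
Complete factorization: g(u) = (u + 1)·(u + 2)·(u - 2)·(u)^3.
Factor degrees with multiplicity: 1 + 1 + 1 + 1 + 1 + 1 = 6.

1, 1, 1, 1, 1, 1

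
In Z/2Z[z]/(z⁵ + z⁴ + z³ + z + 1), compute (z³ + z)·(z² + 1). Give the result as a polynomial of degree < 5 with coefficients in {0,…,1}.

Multiply in Z/2Z[z]: (z³ + z)·(z² + 1) = z⁵ + z.
Reduce using z⁵ ≡ z⁴ + z³ + z + 1 (mod z⁵ + z⁴ + z³ + z + 1).
Reduced: z⁴ + z³ + 1.

z^4 + z^3 + 1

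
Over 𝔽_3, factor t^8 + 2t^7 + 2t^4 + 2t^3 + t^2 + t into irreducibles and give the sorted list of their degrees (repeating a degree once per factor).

Write f(t) = t^8 + 2t^7 + 2t^4 + 2t^3 + t^2 + t.
Roots in 𝔽_3: f(0) = 0 → root; f(1) = 0 → root; f(2) = 2.
Linear factors from roots: (t), (t + 2).
Complete factorization: f(t) = (t)·(t + 2)^2·(t^2 + t + 2)·(t^3 + 2t + 2).
Factor degrees with multiplicity: 1 + 1 + 1 + 2 + 3 = 8.

1, 1, 1, 2, 3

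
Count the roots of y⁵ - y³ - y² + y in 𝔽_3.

Write g(y) = y⁵ - y³ - y² + y.
Evaluate at each of the 3 elements of 𝔽_3:
g(0) = 0 → root; g(1) = 0 → root; g(2) = 1.
Roots: {0, 1}.

2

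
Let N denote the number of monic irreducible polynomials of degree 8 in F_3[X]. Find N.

By the necklace-counting formula, N_3(8) = (1/8) Σ_{d|8} μ(8/d)·3^d.
Divisors of 8: 1, 2, 4, 8; μ(8/d) for each: 0, 0, -1, 1.
Σ = − 3^4 + 3^8 = 6480.
N = 6480/8 = 810.

810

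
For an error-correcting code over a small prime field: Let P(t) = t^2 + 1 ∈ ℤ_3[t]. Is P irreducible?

Yes

Check for roots in ℤ_3: P(0) = 1; P(1) = 2; P(2) = 2.
No roots. A degree-2 polynomial over a field with no linear factor is irreducible.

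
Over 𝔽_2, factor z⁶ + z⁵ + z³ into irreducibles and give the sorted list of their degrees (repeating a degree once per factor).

Write g(z) = z⁶ + z⁵ + z³.
Roots in 𝔽_2: g(0) = 0 → root; g(1) = 1.
Linear factors from roots: (z).
Complete factorization: g(z) = (z)^3·(z³ + z² + 1).
Factor degrees with multiplicity: 1 + 1 + 1 + 3 = 6.

1, 1, 1, 3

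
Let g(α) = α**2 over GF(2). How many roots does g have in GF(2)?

Evaluate at each of the 2 elements of GF(2):
g(0) = 0 → root; g(1) = 1.
Roots: {0}.

1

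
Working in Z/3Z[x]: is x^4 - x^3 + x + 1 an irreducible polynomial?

Write P(x) = x^4 - x^3 + x + 1.
Check for roots in Z/3Z: P(0) = 1; P(1) = 2; P(2) = 2.
No roots, so no linear factors.
Monic irreducibles of degree 2 over GF(3): x^2 + 1, x^2 + x - 1, x^2 - x - 1.
None of them divide P (all give nonzero remainder).
No irreducible factor of degree ≤ 2 exists, so P is irreducible over GF(3).

Yes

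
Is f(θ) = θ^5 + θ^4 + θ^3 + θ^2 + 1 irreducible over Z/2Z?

Yes

Check for roots in Z/2Z: f(0) = 1; f(1) = 1.
No roots, so no linear factors.
Monic irreducibles of degree 2 over GF(2): θ^2 + θ + 1.
None of them divide f (all give nonzero remainder).
No irreducible factor of degree ≤ 2 exists, so f is irreducible over GF(2).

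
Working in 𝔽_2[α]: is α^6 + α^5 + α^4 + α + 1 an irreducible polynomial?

Yes

Write f(α) = α^6 + α^5 + α^4 + α + 1.
Check for roots in 𝔽_2: f(0) = 1; f(1) = 1.
No roots, so no linear factors.
Monic irreducibles of degree 2 over GF(2): α^2 + α + 1.
None of them divide f (all give nonzero remainder).
Monic irreducibles of degree 3 over GF(2): α^3 + α + 1, α^3 + α^2 + 1.
None of them divide f (all give nonzero remainder).
No irreducible factor of degree ≤ 3 exists, so f is irreducible over GF(2).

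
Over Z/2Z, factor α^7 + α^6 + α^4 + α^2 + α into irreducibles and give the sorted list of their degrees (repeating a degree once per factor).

1, 2, 2, 2

Write h(α) = α^7 + α^6 + α^4 + α^2 + α.
Roots in Z/2Z: h(0) = 0 → root; h(1) = 1.
Linear factors from roots: (α).
Complete factorization: h(α) = (α)·(α^2 + α + 1)^3.
Factor degrees with multiplicity: 1 + 2 + 2 + 2 = 7.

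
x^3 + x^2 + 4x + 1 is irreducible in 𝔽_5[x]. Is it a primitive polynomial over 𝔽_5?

No

Write f(x) = x^3 + x^2 + 4x + 1.
|GF(5^3)^×| = 5^3 − 1 = 124. Prime factorization: 124 = 2^2·31.
f is primitive ⇔ x has order 124 in GF(5)[x]/(f), i.e. x^(124/q) ≠ 1 for each prime q | 124.
x^(62) mod f = 1
x^(4) mod f = 2x^2 + 3x + 1.
Since x^(62) = 1, the order of x divides 62 < 124; not primitive.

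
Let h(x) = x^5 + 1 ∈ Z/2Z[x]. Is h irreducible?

Check for roots in Z/2Z: h(0) = 1; h(1) = 0 → root.
h(1) = 0, so (x − 1) divides h(x); h is reducible.

No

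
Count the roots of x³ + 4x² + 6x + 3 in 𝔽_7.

Write g(x) = x³ + 4x² + 6x + 3.
Evaluate at each of the 7 elements of 𝔽_7:
g(0) = 3; g(1) = 0 → root; g(2) = 4; g(3) = 0 → root; g(4) = 1; g(5) = 6; g(6) = 0 → root.
Roots: {1, 3, 6}.

3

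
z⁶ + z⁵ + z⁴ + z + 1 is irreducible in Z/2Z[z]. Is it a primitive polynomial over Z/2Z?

Write f(z) = z⁶ + z⁵ + z⁴ + z + 1.
|GF(2^6)^×| = 2^6 − 1 = 63. Prime factorization: 63 = 3^2·7.
f is primitive ⇔ z has order 63 in GF(2)[z]/(f), i.e. z^(63/q) ≠ 1 for each prime q | 63.
z^(21) mod f = z⁴ + z³ + 1.
z^(9) mod f = z⁵ + z² + z + 1.
None equal 1, so z has full order 63; f is primitive.

Yes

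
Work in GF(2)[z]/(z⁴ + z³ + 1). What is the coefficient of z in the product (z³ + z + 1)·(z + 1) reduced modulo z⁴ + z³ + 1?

0

Multiply in GF(2)[z]: (z³ + z + 1)·(z + 1) = z⁴ + z³ + z² + 1.
Reduce using z⁴ ≡ z³ + 1 (mod z⁴ + z³ + 1).
Reduced: z².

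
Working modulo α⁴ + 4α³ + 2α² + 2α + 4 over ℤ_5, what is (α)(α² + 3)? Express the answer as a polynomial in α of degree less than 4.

Multiply in ℤ_5[α]: (α)·(α² + 3) = α³ + 3α.
Reduced: α³ + 3α.

α^3 + 3α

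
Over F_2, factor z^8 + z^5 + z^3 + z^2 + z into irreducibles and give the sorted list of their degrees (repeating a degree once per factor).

1, 2, 2, 3

Write g(z) = z^8 + z^5 + z^3 + z^2 + z.
Roots in F_2: g(0) = 0 → root; g(1) = 1.
Linear factors from roots: (z).
Complete factorization: g(z) = (z)·(z^2 + z + 1)^2·(z^3 + z + 1).
Factor degrees with multiplicity: 1 + 2 + 2 + 3 = 8.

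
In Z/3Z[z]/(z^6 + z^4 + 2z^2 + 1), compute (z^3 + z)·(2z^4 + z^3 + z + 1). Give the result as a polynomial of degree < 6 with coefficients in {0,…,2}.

Multiply in Z/3Z[z]: (z^3 + z)·(2z^4 + z^3 + z + 1) = 2z^7 + z^6 + 2z^5 + 2z^4 + z^3 + z^2 + z.
Reduce using z^6 ≡ 2z^4 + z^2 + 2 (mod z^6 + z^4 + 2z^2 + 1).
Reduced: z^4 + 2z^2 + 2z + 2.

z^4 + 2z^2 + 2z + 2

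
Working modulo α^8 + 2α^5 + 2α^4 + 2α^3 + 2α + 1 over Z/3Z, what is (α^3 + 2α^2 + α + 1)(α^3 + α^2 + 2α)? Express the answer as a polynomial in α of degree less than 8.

Multiply in Z/3Z[α]: (α^3 + 2α^2 + α + 1)·(α^3 + α^2 + 2α) = α^6 + 2α^4 + 2α.
Reduced: α^6 + 2α^4 + 2α.

α^6 + 2α^4 + 2α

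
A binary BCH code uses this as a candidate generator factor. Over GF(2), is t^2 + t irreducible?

Write h(t) = t^2 + t.
Check for roots in GF(2): h(0) = 0 → root; h(1) = 0 → root.
h(0) = 0, so (t) divides h(t); h is reducible.

No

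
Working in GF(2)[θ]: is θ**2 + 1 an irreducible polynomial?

No

Write m(θ) = θ**2 + 1.
Check for roots in GF(2): m(0) = 1; m(1) = 0 → root.
m(1) = 0, so (θ − 1) divides m(θ); m is reducible.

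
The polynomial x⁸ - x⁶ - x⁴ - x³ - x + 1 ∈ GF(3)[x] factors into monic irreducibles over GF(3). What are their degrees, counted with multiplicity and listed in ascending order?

Write g(x) = x⁸ - x⁶ - x⁴ - x³ - x + 1.
Roots in GF(3): g(0) = 1; g(1) = 1; g(2) = 2.
Complete factorization: g(x) = (x⁸ - x⁶ - x⁴ - x³ - x + 1).
Factor degrees with multiplicity: 8 = 8.

8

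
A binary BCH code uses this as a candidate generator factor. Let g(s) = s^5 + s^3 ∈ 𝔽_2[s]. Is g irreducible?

No

Check for roots in 𝔽_2: g(0) = 0 → root; g(1) = 0 → root.
g(0) = 0, so (s) divides g(s); g is reducible.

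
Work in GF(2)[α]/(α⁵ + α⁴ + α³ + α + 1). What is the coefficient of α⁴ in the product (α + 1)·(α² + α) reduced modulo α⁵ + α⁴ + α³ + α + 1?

Multiply in GF(2)[α]: (α + 1)·(α² + α) = α³ + α.
Reduced: α³ + α.

0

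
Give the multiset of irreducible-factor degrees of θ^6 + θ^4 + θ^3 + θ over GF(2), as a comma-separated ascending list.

Write h(θ) = θ^6 + θ^4 + θ^3 + θ.
Roots in GF(2): h(0) = 0 → root; h(1) = 0 → root.
Linear factors from roots: (θ), (θ + 1).
Complete factorization: h(θ) = (θ)·(θ + 1)^3·(θ^2 + θ + 1).
Factor degrees with multiplicity: 1 + 1 + 1 + 1 + 2 = 6.

1, 1, 1, 1, 2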